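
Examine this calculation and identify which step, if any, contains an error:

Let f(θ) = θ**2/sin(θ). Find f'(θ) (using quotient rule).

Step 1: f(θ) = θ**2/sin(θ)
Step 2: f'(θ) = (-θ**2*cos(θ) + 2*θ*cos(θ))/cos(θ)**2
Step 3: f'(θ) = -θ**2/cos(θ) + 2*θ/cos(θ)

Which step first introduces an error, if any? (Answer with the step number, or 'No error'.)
Step 2

Step 2 is incorrect due to a wrong trig function.
The step shows: (-θ**2*cos(θ) + 2*θ*cos(θ))/cos(θ)**2
The correct value should be: (-θ**2*cos(θ) + 2*θ*sin(θ))/sin(θ)**2

Explanation: sin(θ) was incorrectly written as cos(θ): the term (-θ**2*cos(θ) + 2*θ*sin(θ))/sin(θ)**2 was incorrectly written as (-θ**2*cos(θ) + 2*θ*cos(θ))/cos(θ)**2
The later steps are derived from this incorrect expression, so the error originates in Step 2.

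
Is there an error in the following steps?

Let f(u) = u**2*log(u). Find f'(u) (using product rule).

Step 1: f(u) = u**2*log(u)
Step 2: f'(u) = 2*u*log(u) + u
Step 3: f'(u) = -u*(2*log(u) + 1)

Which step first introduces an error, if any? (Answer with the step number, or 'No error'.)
Step 3

Step 3 is incorrect due to a sign flip.
The step shows: -u*(2*log(u) + 1)
The correct value should be: u*(2*log(u) + 1)

Explanation: The sign of the whole expression was flipped: the term u*(2*log(u) + 1) was incorrectly written as -u*(2*log(u) + 1)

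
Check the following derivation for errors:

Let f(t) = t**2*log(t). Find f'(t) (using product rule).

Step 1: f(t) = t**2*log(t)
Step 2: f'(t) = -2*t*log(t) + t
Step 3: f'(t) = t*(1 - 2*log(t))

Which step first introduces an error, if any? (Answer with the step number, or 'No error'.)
Step 2

Step 2 is incorrect due to a sign flip.
The step shows: -2*t*log(t) + t
The correct value should be: 2*t*log(t) + t

Explanation: The sign of one term was flipped: the term 2*t*log(t) was incorrectly written as -2*t*log(t)
The later steps are derived from this incorrect expression, so the error originates in Step 2.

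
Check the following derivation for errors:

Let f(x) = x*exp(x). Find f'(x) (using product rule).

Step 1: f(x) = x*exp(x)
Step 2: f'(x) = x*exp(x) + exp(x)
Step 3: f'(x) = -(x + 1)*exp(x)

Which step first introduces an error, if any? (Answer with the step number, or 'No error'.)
Step 3

Step 3 is incorrect due to a sign flip.
The step shows: -(x + 1)*exp(x)
The correct value should be: (x + 1)*exp(x)

Explanation: The sign of the whole expression was flipped: the term (x + 1)*exp(x) was incorrectly written as -(x + 1)*exp(x)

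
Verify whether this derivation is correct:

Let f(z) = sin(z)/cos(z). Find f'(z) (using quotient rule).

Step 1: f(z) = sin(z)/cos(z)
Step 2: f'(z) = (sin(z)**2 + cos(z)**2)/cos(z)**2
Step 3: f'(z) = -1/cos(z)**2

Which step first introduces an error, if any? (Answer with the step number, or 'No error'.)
Step 3

Step 3 is incorrect due to a sign flip.
The step shows: -1/cos(z)**2
The correct value should be: cos(z)**(-2)

Explanation: The sign of the whole expression was flipped: the term cos(z)**(-2) was incorrectly written as -1/cos(z)**2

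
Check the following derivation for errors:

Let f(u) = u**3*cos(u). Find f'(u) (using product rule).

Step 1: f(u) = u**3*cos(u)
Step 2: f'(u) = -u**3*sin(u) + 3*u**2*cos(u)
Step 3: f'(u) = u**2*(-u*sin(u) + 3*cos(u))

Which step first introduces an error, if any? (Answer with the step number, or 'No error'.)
No error

All steps in this derivation are correct.
The final answer f'(u) = u**2*(-u*sin(u) + 3*cos(u)) is valid.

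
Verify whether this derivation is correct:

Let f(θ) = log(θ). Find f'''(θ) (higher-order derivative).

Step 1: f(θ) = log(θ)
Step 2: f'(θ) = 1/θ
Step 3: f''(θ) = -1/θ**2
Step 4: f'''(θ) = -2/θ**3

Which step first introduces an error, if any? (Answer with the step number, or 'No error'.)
Step 4

Step 4 is incorrect due to a sign flip.
The step shows: -2/θ**3
The correct value should be: 2/θ**3

Explanation: The sign of the whole expression was flipped: the term 2/θ**3 was incorrectly written as -2/θ**3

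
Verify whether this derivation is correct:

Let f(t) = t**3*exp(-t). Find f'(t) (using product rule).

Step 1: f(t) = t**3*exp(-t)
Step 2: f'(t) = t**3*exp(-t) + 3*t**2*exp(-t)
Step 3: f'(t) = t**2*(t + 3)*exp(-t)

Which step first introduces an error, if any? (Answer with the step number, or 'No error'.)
Step 2

Step 2 is incorrect due to a sign flip.
The step shows: t**3*exp(-t) + 3*t**2*exp(-t)
The correct value should be: -t**3*exp(-t) + 3*t**2*exp(-t)

Explanation: The sign of one term was flipped: the term -t**3*exp(-t) was incorrectly written as t**3*exp(-t)
The later steps are derived from this incorrect expression, so the error originates in Step 2.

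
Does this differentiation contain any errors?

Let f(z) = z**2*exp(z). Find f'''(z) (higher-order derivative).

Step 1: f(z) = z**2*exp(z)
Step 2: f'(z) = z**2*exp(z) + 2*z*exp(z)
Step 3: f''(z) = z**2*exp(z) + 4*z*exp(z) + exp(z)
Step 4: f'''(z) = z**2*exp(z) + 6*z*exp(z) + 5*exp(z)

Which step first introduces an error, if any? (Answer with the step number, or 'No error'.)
Step 3

Step 3 is incorrect due to a wrong coefficient.
The step shows: z**2*exp(z) + 4*z*exp(z) + exp(z)
The correct value should be: z**2*exp(z) + 4*z*exp(z) + 2*exp(z)

Explanation: The coefficient 2 was incorrectly written as 1: the term 2*exp(z) was incorrectly written as exp(z)
The later steps are derived from this incorrect expression, so the error originates in Step 3.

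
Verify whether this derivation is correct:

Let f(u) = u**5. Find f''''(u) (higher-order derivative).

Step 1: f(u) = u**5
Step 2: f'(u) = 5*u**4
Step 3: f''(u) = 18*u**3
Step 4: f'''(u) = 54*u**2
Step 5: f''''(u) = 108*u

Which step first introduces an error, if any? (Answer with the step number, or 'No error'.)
Step 3

Step 3 is incorrect due to a wrong coefficient.
The step shows: 18*u**3
The correct value should be: 20*u**3

Explanation: The coefficient 20 was incorrectly written as 18: the term 20*u**3 was incorrectly written as 18*u**3
The later steps are derived from this incorrect expression, so the error originates in Step 3.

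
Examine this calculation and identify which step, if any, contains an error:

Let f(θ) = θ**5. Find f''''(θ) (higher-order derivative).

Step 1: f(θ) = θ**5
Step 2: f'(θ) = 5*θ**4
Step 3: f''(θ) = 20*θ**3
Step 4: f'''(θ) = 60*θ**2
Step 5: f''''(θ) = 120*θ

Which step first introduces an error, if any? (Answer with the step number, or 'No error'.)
No error

All steps in this derivation are correct.
The final answer f''''(θ) = 120*θ is valid.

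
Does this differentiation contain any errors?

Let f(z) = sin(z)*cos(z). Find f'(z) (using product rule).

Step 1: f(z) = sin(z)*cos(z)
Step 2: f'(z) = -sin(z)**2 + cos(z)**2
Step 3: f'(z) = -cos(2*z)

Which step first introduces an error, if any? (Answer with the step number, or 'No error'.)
Step 3

Step 3 is incorrect due to a sign flip.
The step shows: -cos(2*z)
The correct value should be: cos(2*z)

Explanation: The sign of the whole expression was flipped: the term cos(2*z) was incorrectly written as -cos(2*z)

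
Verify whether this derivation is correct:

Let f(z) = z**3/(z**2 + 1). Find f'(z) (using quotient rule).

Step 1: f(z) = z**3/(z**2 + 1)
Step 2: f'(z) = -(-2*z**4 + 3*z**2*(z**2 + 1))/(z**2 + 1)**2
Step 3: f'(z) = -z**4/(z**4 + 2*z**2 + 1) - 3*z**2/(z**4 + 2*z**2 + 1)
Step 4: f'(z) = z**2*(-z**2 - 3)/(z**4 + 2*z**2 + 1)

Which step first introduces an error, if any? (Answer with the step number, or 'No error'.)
Step 2

Step 2 is incorrect due to a sign flip.
The step shows: -(-2*z**4 + 3*z**2*(z**2 + 1))/(z**2 + 1)**2
The correct value should be: (-2*z**4 + 3*z**2*(z**2 + 1))/(z**2 + 1)**2

Explanation: The sign of the whole expression was flipped: the term (-2*z**4 + 3*z**2*(z**2 + 1))/(z**2 + 1)**2 was incorrectly written as -(-2*z**4 + 3*z**2*(z**2 + 1))/(z**2 + 1)**2
The later steps are derived from this incorrect expression, so the error originates in Step 2.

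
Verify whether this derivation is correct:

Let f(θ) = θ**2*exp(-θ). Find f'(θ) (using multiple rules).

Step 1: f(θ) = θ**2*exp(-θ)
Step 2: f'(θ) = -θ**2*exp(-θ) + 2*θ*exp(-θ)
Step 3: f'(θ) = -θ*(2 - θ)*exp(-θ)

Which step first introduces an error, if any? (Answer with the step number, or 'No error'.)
Step 3

Step 3 is incorrect due to a sign flip.
The step shows: -θ*(2 - θ)*exp(-θ)
The correct value should be: θ*(2 - θ)*exp(-θ)

Explanation: The sign of the whole expression was flipped: the term θ*(2 - θ)*exp(-θ) was incorrectly written as -θ*(2 - θ)*exp(-θ)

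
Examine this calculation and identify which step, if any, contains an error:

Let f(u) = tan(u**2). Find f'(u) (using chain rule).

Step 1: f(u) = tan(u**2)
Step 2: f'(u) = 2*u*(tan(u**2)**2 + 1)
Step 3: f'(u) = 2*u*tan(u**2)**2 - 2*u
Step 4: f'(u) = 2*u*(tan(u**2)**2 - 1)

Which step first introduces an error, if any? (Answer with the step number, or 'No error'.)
Step 3

Step 3 is incorrect due to a sign flip.
The step shows: 2*u*tan(u**2)**2 - 2*u
The correct value should be: 2*u*tan(u**2)**2 + 2*u

Explanation: The sign of one term was flipped: the term 2*u was incorrectly written as -2*u
The later steps are derived from this incorrect expression, so the error originates in Step 3.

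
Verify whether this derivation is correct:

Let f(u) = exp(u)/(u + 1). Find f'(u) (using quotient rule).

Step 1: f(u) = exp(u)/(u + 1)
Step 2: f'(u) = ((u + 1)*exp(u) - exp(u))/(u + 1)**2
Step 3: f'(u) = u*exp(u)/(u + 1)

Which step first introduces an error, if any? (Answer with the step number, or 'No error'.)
Step 3

Step 3 is incorrect due to a wrong exponent.
The step shows: u*exp(u)/(u + 1)
The correct value should be: u*exp(u)/(u + 1)**2

Explanation: The exponent -2 on u + 1 was incorrectly written as -1: the term u*exp(u)/(u + 1)**2 was incorrectly written as u*exp(u)/(u + 1)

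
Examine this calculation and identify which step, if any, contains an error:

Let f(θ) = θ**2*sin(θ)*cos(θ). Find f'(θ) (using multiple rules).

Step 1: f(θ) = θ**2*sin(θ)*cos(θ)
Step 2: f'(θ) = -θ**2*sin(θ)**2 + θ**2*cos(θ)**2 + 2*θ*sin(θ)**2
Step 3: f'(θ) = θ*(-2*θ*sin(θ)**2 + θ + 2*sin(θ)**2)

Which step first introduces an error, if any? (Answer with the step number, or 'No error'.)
Step 2

Step 2 is incorrect due to a wrong trig function.
The step shows: -θ**2*sin(θ)**2 + θ**2*cos(θ)**2 + 2*θ*sin(θ)**2
The correct value should be: -θ**2*sin(θ)**2 + θ**2*cos(θ)**2 + 2*θ*sin(θ)*cos(θ)

Explanation: cos(θ) was incorrectly written as sin(θ): the term 2*θ*sin(θ)*cos(θ) was incorrectly written as 2*θ*sin(θ)**2
The later steps are derived from this incorrect expression, so the error originates in Step 2.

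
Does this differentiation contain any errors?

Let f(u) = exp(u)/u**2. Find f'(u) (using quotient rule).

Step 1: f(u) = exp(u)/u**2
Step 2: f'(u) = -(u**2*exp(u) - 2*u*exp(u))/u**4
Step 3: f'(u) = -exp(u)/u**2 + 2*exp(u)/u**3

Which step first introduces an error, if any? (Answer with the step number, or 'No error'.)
Step 2

Step 2 is incorrect due to a sign flip.
The step shows: -(u**2*exp(u) - 2*u*exp(u))/u**4
The correct value should be: (u**2*exp(u) - 2*u*exp(u))/u**4

Explanation: The sign of the whole expression was flipped: the term (u**2*exp(u) - 2*u*exp(u))/u**4 was incorrectly written as -(u**2*exp(u) - 2*u*exp(u))/u**4
The later steps are derived from this incorrect expression, so the error originates in Step 2.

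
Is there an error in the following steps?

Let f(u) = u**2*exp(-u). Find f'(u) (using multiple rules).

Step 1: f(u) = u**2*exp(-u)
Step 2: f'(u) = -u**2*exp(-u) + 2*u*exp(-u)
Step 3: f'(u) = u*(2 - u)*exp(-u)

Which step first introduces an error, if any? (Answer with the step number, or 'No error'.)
No error

All steps in this derivation are correct.
The final answer f'(u) = u*(2 - u)*exp(-u) is valid.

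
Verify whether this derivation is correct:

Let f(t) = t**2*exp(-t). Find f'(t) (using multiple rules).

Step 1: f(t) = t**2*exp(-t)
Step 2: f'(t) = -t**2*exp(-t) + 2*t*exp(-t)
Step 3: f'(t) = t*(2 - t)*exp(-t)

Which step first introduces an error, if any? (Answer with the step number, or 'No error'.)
No error

All steps in this derivation are correct.
The final answer f'(t) = t*(2 - t)*exp(-t) is valid.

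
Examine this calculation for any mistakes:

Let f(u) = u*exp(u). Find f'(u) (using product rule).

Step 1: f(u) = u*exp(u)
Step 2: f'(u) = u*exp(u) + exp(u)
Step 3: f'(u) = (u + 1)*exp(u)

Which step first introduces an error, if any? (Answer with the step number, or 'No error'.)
No error

All steps in this derivation are correct.
The final answer f'(u) = (u + 1)*exp(u) is valid.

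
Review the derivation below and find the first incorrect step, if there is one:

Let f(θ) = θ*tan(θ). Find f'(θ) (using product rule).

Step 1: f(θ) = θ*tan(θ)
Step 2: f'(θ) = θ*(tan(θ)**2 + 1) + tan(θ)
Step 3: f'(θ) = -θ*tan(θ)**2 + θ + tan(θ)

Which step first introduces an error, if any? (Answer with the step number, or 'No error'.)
Step 3

Step 3 is incorrect due to a sign flip.
The step shows: -θ*tan(θ)**2 + θ + tan(θ)
The correct value should be: θ*tan(θ)**2 + θ + tan(θ)

Explanation: The sign of one term was flipped: the term θ*tan(θ)**2 was incorrectly written as -θ*tan(θ)**2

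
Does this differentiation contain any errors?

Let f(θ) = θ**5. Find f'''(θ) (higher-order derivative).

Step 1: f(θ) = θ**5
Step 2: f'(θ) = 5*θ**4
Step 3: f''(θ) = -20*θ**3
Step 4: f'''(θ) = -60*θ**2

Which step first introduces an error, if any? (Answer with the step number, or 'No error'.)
Step 3

Step 3 is incorrect due to a sign flip.
The step shows: -20*θ**3
The correct value should be: 20*θ**3

Explanation: The sign of the whole expression was flipped: the term 20*θ**3 was incorrectly written as -20*θ**3
The later steps are derived from this incorrect expression, so the error originates in Step 3.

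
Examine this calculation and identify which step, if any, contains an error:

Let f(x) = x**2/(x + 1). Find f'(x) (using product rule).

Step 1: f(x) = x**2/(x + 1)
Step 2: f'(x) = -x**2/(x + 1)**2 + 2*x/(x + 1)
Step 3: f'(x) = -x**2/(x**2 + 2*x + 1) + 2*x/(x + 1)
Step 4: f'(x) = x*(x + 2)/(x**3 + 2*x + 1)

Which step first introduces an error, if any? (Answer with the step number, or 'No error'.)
Step 4

Step 4 is incorrect due to a wrong exponent.
The step shows: x*(x + 2)/(x**3 + 2*x + 1)
The correct value should be: x*(x + 2)/(x**2 + 2*x + 1)

Explanation: The exponent 2 on x was incorrectly written as 3: the term x*(x + 2)/(x**2 + 2*x + 1) was incorrectly written as x*(x + 2)/(x**3 + 2*x + 1)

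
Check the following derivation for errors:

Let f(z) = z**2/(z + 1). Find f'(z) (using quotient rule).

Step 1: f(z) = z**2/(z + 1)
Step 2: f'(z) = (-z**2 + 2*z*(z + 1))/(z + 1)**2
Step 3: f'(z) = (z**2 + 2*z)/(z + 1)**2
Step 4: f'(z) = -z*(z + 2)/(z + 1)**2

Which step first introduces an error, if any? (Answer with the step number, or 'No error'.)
Step 4

Step 4 is incorrect due to a sign flip.
The step shows: -z*(z + 2)/(z + 1)**2
The correct value should be: z*(z + 2)/(z + 1)**2

Explanation: The sign of the whole expression was flipped: the term z*(z + 2)/(z + 1)**2 was incorrectly written as -z*(z + 2)/(z + 1)**2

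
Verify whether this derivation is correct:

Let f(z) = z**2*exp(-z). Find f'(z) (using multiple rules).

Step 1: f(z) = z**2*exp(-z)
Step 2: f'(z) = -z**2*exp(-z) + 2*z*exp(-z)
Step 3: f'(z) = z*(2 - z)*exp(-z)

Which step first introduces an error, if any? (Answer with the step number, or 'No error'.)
No error

All steps in this derivation are correct.
The final answer f'(z) = z*(2 - z)*exp(-z) is valid.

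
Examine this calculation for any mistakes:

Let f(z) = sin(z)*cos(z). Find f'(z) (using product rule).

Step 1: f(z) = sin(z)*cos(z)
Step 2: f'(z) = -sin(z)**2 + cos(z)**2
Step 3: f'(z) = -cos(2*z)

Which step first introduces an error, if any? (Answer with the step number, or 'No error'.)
Step 3

Step 3 is incorrect due to a sign flip.
The step shows: -cos(2*z)
The correct value should be: cos(2*z)

Explanation: The sign of the whole expression was flipped: the term cos(2*z) was incorrectly written as -cos(2*z)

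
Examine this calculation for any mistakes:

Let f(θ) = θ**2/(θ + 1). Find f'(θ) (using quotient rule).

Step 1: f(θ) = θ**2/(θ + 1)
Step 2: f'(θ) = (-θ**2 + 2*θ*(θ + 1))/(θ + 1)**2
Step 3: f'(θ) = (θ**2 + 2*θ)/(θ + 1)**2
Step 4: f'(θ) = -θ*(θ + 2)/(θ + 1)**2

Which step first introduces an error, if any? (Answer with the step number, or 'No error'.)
Step 4

Step 4 is incorrect due to a sign flip.
The step shows: -θ*(θ + 2)/(θ + 1)**2
The correct value should be: θ*(θ + 2)/(θ + 1)**2

Explanation: The sign of the whole expression was flipped: the term θ*(θ + 2)/(θ + 1)**2 was incorrectly written as -θ*(θ + 2)/(θ + 1)**2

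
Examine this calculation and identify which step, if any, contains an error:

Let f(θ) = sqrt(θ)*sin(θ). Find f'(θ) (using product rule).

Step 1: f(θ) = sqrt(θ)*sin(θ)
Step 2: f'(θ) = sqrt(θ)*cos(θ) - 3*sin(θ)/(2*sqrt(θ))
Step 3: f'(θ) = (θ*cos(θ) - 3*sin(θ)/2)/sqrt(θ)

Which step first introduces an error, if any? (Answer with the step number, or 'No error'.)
Step 2

Step 2 is incorrect due to a wrong coefficient.
The step shows: sqrt(θ)*cos(θ) - 3*sin(θ)/(2*sqrt(θ))
The correct value should be: sqrt(θ)*cos(θ) + sin(θ)/(2*sqrt(θ))

Explanation: The coefficient 1/2 was incorrectly written as -3/2: the term sin(θ)/(2*sqrt(θ)) was incorrectly written as -3*sin(θ)/(2*sqrt(θ))
The later steps are derived from this incorrect expression, so the error originates in Step 2.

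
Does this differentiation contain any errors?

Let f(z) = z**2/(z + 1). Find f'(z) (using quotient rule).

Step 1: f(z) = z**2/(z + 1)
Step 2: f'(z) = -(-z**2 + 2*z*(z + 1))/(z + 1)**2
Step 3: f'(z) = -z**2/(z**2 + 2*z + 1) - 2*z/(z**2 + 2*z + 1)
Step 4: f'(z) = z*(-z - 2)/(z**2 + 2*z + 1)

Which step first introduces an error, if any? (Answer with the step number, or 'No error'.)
Step 2

Step 2 is incorrect due to a sign flip.
The step shows: -(-z**2 + 2*z*(z + 1))/(z + 1)**2
The correct value should be: (-z**2 + 2*z*(z + 1))/(z + 1)**2

Explanation: The sign of the whole expression was flipped: the term (-z**2 + 2*z*(z + 1))/(z + 1)**2 was incorrectly written as -(-z**2 + 2*z*(z + 1))/(z + 1)**2
The later steps are derived from this incorrect expression, so the error originates in Step 2.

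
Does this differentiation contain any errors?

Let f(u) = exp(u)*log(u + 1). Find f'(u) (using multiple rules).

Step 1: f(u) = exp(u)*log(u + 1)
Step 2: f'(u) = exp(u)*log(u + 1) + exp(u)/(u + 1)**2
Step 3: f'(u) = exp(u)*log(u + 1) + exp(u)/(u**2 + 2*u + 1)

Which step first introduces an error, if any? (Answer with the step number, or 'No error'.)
Step 2

Step 2 is incorrect due to a wrong exponent.
The step shows: exp(u)*log(u + 1) + exp(u)/(u + 1)**2
The correct value should be: exp(u)*log(u + 1) + exp(u)/(u + 1)

Explanation: The exponent -1 on u + 1 was incorrectly written as -2: the term exp(u)/(u + 1) was incorrectly written as exp(u)/(u + 1)**2
The later steps are derived from this incorrect expression, so the error originates in Step 2.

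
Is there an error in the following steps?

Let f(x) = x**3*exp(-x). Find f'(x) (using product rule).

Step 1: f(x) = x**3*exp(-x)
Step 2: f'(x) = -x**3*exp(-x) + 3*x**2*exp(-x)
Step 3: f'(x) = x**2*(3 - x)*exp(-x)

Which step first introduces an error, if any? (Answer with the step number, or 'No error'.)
No error

All steps in this derivation are correct.
The final answer f'(x) = x**2*(3 - x)*exp(-x) is valid.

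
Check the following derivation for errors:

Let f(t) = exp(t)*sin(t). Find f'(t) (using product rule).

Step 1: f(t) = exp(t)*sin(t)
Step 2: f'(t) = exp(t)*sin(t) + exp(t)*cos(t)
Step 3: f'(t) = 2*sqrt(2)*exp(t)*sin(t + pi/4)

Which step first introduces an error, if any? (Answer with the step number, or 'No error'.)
Step 3

Step 3 is incorrect due to a wrong exponent.
The step shows: 2*sqrt(2)*exp(t)*sin(t + pi/4)
The correct value should be: sqrt(2)*exp(t)*sin(t + pi/4)

Explanation: The exponent 1/2 on 2 was incorrectly written as 3/2: the term sqrt(2)*exp(t)*sin(t + pi/4) was incorrectly written as 2*sqrt(2)*exp(t)*sin(t + pi/4)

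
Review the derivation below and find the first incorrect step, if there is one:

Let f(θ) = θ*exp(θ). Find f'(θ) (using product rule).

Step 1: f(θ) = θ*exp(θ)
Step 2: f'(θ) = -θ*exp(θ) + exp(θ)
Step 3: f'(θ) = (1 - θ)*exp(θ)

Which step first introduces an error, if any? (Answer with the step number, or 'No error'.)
Step 2

Step 2 is incorrect due to a sign flip.
The step shows: -θ*exp(θ) + exp(θ)
The correct value should be: θ*exp(θ) + exp(θ)

Explanation: The sign of one term was flipped: the term θ*exp(θ) was incorrectly written as -θ*exp(θ)
The later steps are derived from this incorrect expression, so the error originates in Step 2.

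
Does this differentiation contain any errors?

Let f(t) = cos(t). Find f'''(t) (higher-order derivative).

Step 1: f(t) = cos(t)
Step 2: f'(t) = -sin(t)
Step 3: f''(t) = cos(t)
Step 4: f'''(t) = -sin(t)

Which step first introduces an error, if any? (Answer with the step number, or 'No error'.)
Step 3

Step 3 is incorrect due to a sign flip.
The step shows: cos(t)
The correct value should be: -cos(t)

Explanation: The sign of the whole expression was flipped: the term -cos(t) was incorrectly written as cos(t)
The later steps are derived from this incorrect expression, so the error originates in Step 3.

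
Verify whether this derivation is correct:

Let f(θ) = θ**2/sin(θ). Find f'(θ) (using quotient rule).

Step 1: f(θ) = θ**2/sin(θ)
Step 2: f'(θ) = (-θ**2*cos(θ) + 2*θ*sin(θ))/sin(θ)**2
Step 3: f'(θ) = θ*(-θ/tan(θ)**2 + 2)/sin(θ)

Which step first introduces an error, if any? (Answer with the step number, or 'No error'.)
Step 3

Step 3 is incorrect due to a wrong exponent.
The step shows: θ*(-θ/tan(θ)**2 + 2)/sin(θ)
The correct value should be: θ*(-θ/tan(θ) + 2)/sin(θ)

Explanation: The exponent -1 on tan(θ) was incorrectly written as -2: the term θ*(-θ/tan(θ) + 2)/sin(θ) was incorrectly written as θ*(-θ/tan(θ)**2 + 2)/sin(θ)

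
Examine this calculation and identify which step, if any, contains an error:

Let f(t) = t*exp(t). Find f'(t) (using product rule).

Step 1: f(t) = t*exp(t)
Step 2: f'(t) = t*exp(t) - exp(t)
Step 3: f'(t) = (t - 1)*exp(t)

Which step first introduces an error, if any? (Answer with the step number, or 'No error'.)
Step 2

Step 2 is incorrect due to a sign flip.
The step shows: t*exp(t) - exp(t)
The correct value should be: t*exp(t) + exp(t)

Explanation: The sign of one term was flipped: the term exp(t) was incorrectly written as -exp(t)
The later steps are derived from this incorrect expression, so the error originates in Step 2.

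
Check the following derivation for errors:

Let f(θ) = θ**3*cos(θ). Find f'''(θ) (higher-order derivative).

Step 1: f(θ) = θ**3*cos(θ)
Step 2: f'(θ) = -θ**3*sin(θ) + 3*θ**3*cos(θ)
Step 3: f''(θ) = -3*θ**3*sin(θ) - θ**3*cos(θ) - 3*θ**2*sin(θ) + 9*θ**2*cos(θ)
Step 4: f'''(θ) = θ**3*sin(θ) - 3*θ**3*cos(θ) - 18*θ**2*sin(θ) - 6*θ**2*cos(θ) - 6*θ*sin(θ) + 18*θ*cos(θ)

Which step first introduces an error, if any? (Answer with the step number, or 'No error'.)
Step 2

Step 2 is incorrect due to a wrong exponent.
The step shows: -θ**3*sin(θ) + 3*θ**3*cos(θ)
The correct value should be: -θ**3*sin(θ) + 3*θ**2*cos(θ)

Explanation: The exponent 2 on θ was incorrectly written as 3: the term 3*θ**2*cos(θ) was incorrectly written as 3*θ**3*cos(θ)
The later steps are derived from this incorrect expression, so the error originates in Step 2.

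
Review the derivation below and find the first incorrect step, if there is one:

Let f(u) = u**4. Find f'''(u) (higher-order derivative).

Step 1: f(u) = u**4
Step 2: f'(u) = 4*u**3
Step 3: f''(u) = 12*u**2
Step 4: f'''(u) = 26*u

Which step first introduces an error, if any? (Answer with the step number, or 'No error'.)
Step 4

Step 4 is incorrect due to a wrong coefficient.
The step shows: 26*u
The correct value should be: 24*u

Explanation: The coefficient 24 was incorrectly written as 26: the term 24*u was incorrectly written as 26*u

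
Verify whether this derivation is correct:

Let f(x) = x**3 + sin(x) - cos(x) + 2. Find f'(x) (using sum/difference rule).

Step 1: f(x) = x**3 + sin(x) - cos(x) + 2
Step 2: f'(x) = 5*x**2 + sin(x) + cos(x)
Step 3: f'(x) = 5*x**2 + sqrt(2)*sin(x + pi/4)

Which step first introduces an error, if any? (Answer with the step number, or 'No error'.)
Step 2

Step 2 is incorrect due to a wrong coefficient.
The step shows: 5*x**2 + sin(x) + cos(x)
The correct value should be: 3*x**2 + sin(x) + cos(x)

Explanation: The coefficient 3 was incorrectly written as 5: the term 3*x**2 was incorrectly written as 5*x**2
The later steps are derived from this incorrect expression, so the error originates in Step 2.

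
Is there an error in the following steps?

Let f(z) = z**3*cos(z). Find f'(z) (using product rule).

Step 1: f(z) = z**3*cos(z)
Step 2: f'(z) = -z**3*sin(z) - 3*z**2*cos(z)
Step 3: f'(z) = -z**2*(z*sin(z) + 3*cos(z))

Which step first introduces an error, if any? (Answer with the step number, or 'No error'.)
Step 2

Step 2 is incorrect due to a sign flip.
The step shows: -z**3*sin(z) - 3*z**2*cos(z)
The correct value should be: -z**3*sin(z) + 3*z**2*cos(z)

Explanation: The sign of one term was flipped: the term 3*z**2*cos(z) was incorrectly written as -3*z**2*cos(z)
The later steps are derived from this incorrect expression, so the error originates in Step 2.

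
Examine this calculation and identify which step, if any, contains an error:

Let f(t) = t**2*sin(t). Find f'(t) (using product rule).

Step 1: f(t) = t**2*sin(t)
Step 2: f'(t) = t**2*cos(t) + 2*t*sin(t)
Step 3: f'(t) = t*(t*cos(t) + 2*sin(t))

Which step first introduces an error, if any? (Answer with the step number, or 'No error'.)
No error

All steps in this derivation are correct.
The final answer f'(t) = t*(t*cos(t) + 2*sin(t)) is valid.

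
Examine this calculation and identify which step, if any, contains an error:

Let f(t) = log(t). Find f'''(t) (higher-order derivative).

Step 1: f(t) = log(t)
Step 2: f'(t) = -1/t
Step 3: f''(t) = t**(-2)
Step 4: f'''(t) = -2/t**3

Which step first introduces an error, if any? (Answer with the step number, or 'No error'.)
Step 2

Step 2 is incorrect due to a sign flip.
The step shows: -1/t
The correct value should be: 1/t

Explanation: The sign of the whole expression was flipped: the term 1/t was incorrectly written as -1/t
The later steps are derived from this incorrect expression, so the error originates in Step 2.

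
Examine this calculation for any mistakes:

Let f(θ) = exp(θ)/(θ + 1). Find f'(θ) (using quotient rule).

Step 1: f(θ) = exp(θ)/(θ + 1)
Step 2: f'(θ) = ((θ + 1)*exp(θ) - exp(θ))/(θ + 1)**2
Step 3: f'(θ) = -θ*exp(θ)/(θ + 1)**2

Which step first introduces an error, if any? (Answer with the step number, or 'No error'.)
Step 3

Step 3 is incorrect due to a sign flip.
The step shows: -θ*exp(θ)/(θ + 1)**2
The correct value should be: θ*exp(θ)/(θ + 1)**2

Explanation: The sign of the whole expression was flipped: the term θ*exp(θ)/(θ + 1)**2 was incorrectly written as -θ*exp(θ)/(θ + 1)**2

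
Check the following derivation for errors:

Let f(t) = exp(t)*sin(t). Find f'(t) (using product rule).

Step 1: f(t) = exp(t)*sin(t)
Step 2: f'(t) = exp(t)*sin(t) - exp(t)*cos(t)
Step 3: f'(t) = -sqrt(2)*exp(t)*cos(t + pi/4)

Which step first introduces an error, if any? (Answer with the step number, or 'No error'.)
Step 2

Step 2 is incorrect due to a sign flip.
The step shows: exp(t)*sin(t) - exp(t)*cos(t)
The correct value should be: exp(t)*sin(t) + exp(t)*cos(t)

Explanation: The sign of one term was flipped: the term exp(t)*cos(t) was incorrectly written as -exp(t)*cos(t)
The later steps are derived from this incorrect expression, so the error originates in Step 2.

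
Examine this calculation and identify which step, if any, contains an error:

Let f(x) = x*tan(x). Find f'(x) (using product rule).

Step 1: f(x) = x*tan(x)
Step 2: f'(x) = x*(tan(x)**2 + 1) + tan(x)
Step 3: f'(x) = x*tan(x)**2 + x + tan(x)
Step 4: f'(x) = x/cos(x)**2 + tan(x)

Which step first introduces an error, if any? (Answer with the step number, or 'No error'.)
No error

All steps in this derivation are correct.
The final answer f'(x) = x/cos(x)**2 + tan(x) is valid.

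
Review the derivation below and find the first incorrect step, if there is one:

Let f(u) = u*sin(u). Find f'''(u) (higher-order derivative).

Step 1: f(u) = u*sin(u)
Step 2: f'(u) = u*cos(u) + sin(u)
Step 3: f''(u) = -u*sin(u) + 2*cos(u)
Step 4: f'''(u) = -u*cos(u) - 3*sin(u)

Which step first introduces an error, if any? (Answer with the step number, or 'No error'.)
No error

All steps in this derivation are correct.
The final answer f'''(u) = -u*cos(u) - 3*sin(u) is valid.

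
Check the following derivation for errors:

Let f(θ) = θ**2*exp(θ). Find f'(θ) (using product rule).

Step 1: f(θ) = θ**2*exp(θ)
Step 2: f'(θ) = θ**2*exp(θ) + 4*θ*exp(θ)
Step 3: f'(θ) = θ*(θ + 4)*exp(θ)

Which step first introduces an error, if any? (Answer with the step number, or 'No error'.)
Step 2

Step 2 is incorrect due to a wrong coefficient.
The step shows: θ**2*exp(θ) + 4*θ*exp(θ)
The correct value should be: θ**2*exp(θ) + 2*θ*exp(θ)

Explanation: The coefficient 2 was incorrectly written as 4: the term 2*θ*exp(θ) was incorrectly written as 4*θ*exp(θ)
The later steps are derived from this incorrect expression, so the error originates in Step 2.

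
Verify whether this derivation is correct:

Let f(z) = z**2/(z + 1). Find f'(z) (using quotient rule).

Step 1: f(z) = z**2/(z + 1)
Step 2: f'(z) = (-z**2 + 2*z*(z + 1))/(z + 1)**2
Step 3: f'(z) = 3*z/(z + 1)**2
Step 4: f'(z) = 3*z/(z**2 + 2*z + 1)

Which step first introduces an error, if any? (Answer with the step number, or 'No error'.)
Step 3

Step 3 is incorrect due to a wrong exponent.
The step shows: 3*z/(z + 1)**2
The correct value should be: (z**2 + 2*z)/(z + 1)**2

Explanation: The exponent 2 on z was incorrectly written as 1: the term (z**2 + 2*z)/(z + 1)**2 was incorrectly written as 3*z/(z + 1)**2
The later steps are derived from this incorrect expression, so the error originates in Step 3.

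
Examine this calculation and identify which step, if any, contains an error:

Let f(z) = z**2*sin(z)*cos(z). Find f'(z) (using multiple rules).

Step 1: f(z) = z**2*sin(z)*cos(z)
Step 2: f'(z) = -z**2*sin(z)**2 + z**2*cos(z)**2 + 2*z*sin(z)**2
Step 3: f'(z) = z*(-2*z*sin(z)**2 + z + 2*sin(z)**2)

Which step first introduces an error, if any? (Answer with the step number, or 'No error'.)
Step 2

Step 2 is incorrect due to a wrong trig function.
The step shows: -z**2*sin(z)**2 + z**2*cos(z)**2 + 2*z*sin(z)**2
The correct value should be: -z**2*sin(z)**2 + z**2*cos(z)**2 + 2*z*sin(z)*cos(z)

Explanation: cos(z) was incorrectly written as sin(z): the term 2*z*sin(z)*cos(z) was incorrectly written as 2*z*sin(z)**2
The later steps are derived from this incorrect expression, so the error originates in Step 2.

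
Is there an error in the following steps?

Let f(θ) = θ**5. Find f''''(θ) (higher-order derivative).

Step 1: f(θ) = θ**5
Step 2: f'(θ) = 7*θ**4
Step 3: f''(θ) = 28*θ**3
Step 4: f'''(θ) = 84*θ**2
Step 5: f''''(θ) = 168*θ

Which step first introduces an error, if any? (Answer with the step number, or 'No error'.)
Step 2

Step 2 is incorrect due to a wrong coefficient.
The step shows: 7*θ**4
The correct value should be: 5*θ**4

Explanation: The coefficient 5 was incorrectly written as 7: the term 5*θ**4 was incorrectly written as 7*θ**4
The later steps are derived from this incorrect expression, so the error originates in Step 2.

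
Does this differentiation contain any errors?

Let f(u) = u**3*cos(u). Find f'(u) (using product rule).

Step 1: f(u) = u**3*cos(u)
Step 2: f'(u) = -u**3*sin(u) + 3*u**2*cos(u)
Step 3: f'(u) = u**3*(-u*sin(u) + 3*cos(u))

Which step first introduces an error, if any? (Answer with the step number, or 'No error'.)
Step 3

Step 3 is incorrect due to a wrong exponent.
The step shows: u**3*(-u*sin(u) + 3*cos(u))
The correct value should be: u**2*(-u*sin(u) + 3*cos(u))

Explanation: The exponent 2 on u was incorrectly written as 3: the term u**2*(-u*sin(u) + 3*cos(u)) was incorrectly written as u**3*(-u*sin(u) + 3*cos(u))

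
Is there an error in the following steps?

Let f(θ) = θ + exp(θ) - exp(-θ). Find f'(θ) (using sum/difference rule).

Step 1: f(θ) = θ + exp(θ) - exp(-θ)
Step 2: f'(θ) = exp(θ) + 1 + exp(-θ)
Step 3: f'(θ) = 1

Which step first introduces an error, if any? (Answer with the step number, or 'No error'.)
Step 3

Step 3 is incorrect due to a dropped term.
The step shows: 1
The correct value should be: 2*cosh(θ) + 1

Explanation: A term was dropped: the term 2*cosh(θ) was incorrectly omitted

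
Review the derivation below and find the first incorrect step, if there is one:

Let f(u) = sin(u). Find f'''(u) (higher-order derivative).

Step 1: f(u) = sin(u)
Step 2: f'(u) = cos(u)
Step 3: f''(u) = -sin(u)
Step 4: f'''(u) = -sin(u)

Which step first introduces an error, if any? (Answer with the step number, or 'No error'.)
Step 4

Step 4 is incorrect due to a wrong trig function.
The step shows: -sin(u)
The correct value should be: -cos(u)

Explanation: cos(u) was incorrectly written as sin(u): the term -cos(u) was incorrectly written as -sin(u)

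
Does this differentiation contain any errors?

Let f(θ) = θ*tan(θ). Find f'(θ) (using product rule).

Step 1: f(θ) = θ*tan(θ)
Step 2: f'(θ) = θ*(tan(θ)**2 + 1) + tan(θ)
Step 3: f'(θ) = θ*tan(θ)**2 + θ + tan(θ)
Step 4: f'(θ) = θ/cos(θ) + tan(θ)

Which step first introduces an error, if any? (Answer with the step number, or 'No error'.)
Step 4

Step 4 is incorrect due to a wrong exponent.
The step shows: θ/cos(θ) + tan(θ)
The correct value should be: θ/cos(θ)**2 + tan(θ)

Explanation: The exponent -2 on cos(θ) was incorrectly written as -1: the term θ/cos(θ)**2 was incorrectly written as θ/cos(θ)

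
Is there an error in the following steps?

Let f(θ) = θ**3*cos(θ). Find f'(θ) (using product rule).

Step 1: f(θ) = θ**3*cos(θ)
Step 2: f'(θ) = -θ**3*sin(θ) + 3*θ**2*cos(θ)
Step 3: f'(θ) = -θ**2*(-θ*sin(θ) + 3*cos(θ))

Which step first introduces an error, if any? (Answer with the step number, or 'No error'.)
Step 3

Step 3 is incorrect due to a sign flip.
The step shows: -θ**2*(-θ*sin(θ) + 3*cos(θ))
The correct value should be: θ**2*(-θ*sin(θ) + 3*cos(θ))

Explanation: The sign of the whole expression was flipped: the term θ**2*(-θ*sin(θ) + 3*cos(θ)) was incorrectly written as -θ**2*(-θ*sin(θ) + 3*cos(θ))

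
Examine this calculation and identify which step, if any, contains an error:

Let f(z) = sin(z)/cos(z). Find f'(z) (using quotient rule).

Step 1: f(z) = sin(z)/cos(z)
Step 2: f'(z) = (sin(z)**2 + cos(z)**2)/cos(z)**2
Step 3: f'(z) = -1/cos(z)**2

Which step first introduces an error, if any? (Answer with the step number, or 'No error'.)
Step 3

Step 3 is incorrect due to a sign flip.
The step shows: -1/cos(z)**2
The correct value should be: cos(z)**(-2)

Explanation: The sign of the whole expression was flipped: the term cos(z)**(-2) was incorrectly written as -1/cos(z)**2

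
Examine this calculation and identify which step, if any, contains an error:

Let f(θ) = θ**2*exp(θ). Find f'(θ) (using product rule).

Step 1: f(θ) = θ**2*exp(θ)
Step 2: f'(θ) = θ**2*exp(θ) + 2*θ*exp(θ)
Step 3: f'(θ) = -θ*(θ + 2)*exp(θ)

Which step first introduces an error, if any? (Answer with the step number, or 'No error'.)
Step 3

Step 3 is incorrect due to a sign flip.
The step shows: -θ*(θ + 2)*exp(θ)
The correct value should be: θ*(θ + 2)*exp(θ)

Explanation: The sign of the whole expression was flipped: the term θ*(θ + 2)*exp(θ) was incorrectly written as -θ*(θ + 2)*exp(θ)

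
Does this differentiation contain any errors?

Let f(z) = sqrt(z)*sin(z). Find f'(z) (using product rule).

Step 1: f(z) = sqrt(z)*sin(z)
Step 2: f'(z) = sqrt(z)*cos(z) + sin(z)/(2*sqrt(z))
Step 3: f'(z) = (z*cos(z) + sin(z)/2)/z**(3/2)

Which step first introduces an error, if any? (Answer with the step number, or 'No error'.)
Step 3

Step 3 is incorrect due to a wrong exponent.
The step shows: (z*cos(z) + sin(z)/2)/z**(3/2)
The correct value should be: (z*cos(z) + sin(z)/2)/sqrt(z)

Explanation: The exponent -1/2 on z was incorrectly written as -3/2: the term (z*cos(z) + sin(z)/2)/sqrt(z) was incorrectly written as (z*cos(z) + sin(z)/2)/z**(3/2)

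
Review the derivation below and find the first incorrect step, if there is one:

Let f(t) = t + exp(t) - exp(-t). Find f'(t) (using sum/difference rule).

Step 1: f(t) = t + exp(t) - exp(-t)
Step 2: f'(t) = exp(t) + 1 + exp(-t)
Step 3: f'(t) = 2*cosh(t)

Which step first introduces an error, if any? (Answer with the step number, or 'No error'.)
Step 3

Step 3 is incorrect due to a dropped term.
The step shows: 2*cosh(t)
The correct value should be: 2*cosh(t) + 1

Explanation: A term was dropped: the term 1 was incorrectly omitted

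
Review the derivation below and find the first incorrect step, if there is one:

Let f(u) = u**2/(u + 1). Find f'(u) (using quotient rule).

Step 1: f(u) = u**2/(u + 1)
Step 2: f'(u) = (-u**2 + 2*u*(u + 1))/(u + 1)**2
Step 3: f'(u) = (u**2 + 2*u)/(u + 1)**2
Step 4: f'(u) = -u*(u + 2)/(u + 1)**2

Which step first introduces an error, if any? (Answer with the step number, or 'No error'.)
Step 4

Step 4 is incorrect due to a sign flip.
The step shows: -u*(u + 2)/(u + 1)**2
The correct value should be: u*(u + 2)/(u + 1)**2

Explanation: The sign of the whole expression was flipped: the term u*(u + 2)/(u + 1)**2 was incorrectly written as -u*(u + 2)/(u + 1)**2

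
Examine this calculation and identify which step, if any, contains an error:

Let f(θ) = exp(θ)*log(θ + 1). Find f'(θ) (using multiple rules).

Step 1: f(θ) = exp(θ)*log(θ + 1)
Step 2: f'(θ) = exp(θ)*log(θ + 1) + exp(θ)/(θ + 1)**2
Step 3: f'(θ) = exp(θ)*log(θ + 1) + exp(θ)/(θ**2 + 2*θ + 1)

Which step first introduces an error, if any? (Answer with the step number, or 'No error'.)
Step 2

Step 2 is incorrect due to a wrong exponent.
The step shows: exp(θ)*log(θ + 1) + exp(θ)/(θ + 1)**2
The correct value should be: exp(θ)*log(θ + 1) + exp(θ)/(θ + 1)

Explanation: The exponent -1 on θ + 1 was incorrectly written as -2: the term exp(θ)/(θ + 1) was incorrectly written as exp(θ)/(θ + 1)**2
The later steps are derived from this incorrect expression, so the error originates in Step 2.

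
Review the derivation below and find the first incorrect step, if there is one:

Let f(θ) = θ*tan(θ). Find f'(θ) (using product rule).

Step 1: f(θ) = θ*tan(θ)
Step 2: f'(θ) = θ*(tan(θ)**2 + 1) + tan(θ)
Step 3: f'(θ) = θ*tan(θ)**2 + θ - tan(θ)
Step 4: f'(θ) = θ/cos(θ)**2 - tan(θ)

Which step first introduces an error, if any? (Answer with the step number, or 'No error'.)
Step 3

Step 3 is incorrect due to a sign flip.
The step shows: θ*tan(θ)**2 + θ - tan(θ)
The correct value should be: θ*tan(θ)**2 + θ + tan(θ)

Explanation: The sign of one term was flipped: the term tan(θ) was incorrectly written as -tan(θ)
The later steps are derived from this incorrect expression, so the error originates in Step 3.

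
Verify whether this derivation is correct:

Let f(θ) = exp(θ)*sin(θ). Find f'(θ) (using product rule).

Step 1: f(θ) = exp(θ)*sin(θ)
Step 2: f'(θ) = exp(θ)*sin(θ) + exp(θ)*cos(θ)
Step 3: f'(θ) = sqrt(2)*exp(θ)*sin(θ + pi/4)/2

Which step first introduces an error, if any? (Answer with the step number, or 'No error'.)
Step 3

Step 3 is incorrect due to a wrong exponent.
The step shows: sqrt(2)*exp(θ)*sin(θ + pi/4)/2
The correct value should be: sqrt(2)*exp(θ)*sin(θ + pi/4)

Explanation: The exponent 1/2 on 2 was incorrectly written as -1/2: the term sqrt(2)*exp(θ)*sin(θ + pi/4) was incorrectly written as sqrt(2)*exp(θ)*sin(θ + pi/4)/2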